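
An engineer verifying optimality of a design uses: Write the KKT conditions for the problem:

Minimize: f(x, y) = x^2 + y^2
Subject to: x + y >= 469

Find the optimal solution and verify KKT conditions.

KKT conditions for min x^2 + y^2 s.t. x + y >= 469:
Stationarity: 2x = mu, 2y = mu
So x = y = mu/2.
Complementary slackness: mu*(x + y - 469) = 0
Primal feasibility: x + y >= 469; dual feasibility: mu >= 0
If mu = 0 then x = y = 0, but 0 + 0 < 469 is infeasible, so the constraint is active.
Constraint active: x + y = 2*(mu/2) = 469 => mu = 469
x = y = 469/2, f = 219961/2
Verify: stationarity 2*(469/2) = 469 = mu; primal 469/2 + 469/2 = 469 >= 469; dual mu = 469 >= 0; complementary slackness 469*(469 - 469) = 0. All KKT conditions hold.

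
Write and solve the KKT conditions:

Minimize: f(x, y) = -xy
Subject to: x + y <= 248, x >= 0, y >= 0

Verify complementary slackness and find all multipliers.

Problem: min -xy s.t. x + y <= 248 (multiplier lambda), x >= 0 (mu_x), y >= 0 (mu_y)
KKT stationarity: -y + lambda - mu_x = 0, -x + lambda - mu_y = 0, with lambda, mu_x, mu_y >= 0
Complementary slackness: lambda*(x + y - 248) = 0, mu_x*x = 0, mu_y*y = 0
If lambda = 0: y = -mu_x <= 0 and x = -mu_y <= 0 force x = y = 0 with f = 0; but x = y = 124 is feasible with f = -15376 < 0, so this is not the minimum. Hence lambda > 0 and x + y = 248.
Try x > 0, y > 0 (so mu_x = mu_y = 0): y = lambda, x = lambda => x = y = lambda
x + y = 248 => 2*lambda = 248 => lambda = 124
x* = y* = 124 > 0, consistent with mu_x = mu_y = 0.
(Any feasible point with x = 0 or y = 0 has f = 0 > -15376, so the minimum is not on those boundaries.)
min(-xy) = -15376 (i.e. max xy = 15376)
Multipliers: lambda = 124, mu_x = 0, mu_y = 0
Complementary slackness: lambda*(x + y - 248) = 124*(124 + 124 - 248) = 0, mu_x*x = 0*124 = 0, mu_y*y = 0*124 = 0. Satisfied.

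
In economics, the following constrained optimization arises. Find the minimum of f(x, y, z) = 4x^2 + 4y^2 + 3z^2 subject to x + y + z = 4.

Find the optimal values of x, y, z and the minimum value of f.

Using Lagrange multipliers on f = 4x^2 + 4y^2 + 3z^2 with constraint x + y + z = 4:
Conditions: 2*4*x = lambda, 2*4*y = lambda, 2*3*z = lambda
So x = lambda/8, y = lambda/8, z = lambda/6
Substituting into constraint: lambda * (5/12) = 4
lambda = 48/5
x = 6/5, y = 6/5, z = 8/5
Minimum value = 96/5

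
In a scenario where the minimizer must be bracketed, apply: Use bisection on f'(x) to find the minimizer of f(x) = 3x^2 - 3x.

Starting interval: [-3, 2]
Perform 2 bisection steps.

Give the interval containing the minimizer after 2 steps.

Finding critical point of f(x) = 3x^2 - 3x using bisection on f'(x) = 6x + -3.
f'(x) = 0 when x = 1/2.
Starting interval: [-3, 2]
Step 1: mid = -1/2, f'(mid) = -6, new interval = [-1/2, 2]
Step 2: mid = 3/4, f'(mid) = 3/2, new interval = [-1/2, 3/4]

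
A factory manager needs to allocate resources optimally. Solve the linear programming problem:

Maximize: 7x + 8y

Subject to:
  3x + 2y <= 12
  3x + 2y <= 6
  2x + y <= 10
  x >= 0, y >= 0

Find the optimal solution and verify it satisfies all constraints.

Feasible vertices: (0, 0), (0, 3), (2, 0)
Objective 7x + 8y at each vertex:
  (0, 0): 0
  (0, 3): 24
  (2, 0): 14
Maximum is 24 at (0, 3).
Verify constraints at (x, y) = (0, 3):
  3*0 + 2*3 = 6 <= 12
  3*0 + 2*3 = 6 <= 6 (active)
  2*0 + 1*3 = 3 <= 10
  x = 0 >= 0, y = 3 >= 0. All constraints satisfied.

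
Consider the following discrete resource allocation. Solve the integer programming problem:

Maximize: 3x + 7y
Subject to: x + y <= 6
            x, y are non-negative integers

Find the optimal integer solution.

Objective: 3x + 7y, constraint: x + y <= 6
Coefficient of y is 7 > coefficient of x is 3, so allocate the entire budget to y.
Optimal: x = 0, y = 6, value = 42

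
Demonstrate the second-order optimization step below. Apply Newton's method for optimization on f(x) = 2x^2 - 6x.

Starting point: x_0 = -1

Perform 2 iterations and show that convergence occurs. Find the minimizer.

f(x) = 2x^2 - 6x, f'(x) = 4x + (-6), f''(x) = 4
Step 1: f'(-1) = -10, x_1 = -1 - -10/4 = 3/2
Step 2: f'(3/2) = 0, x_2 = 3/2 (converged)
Newton's method converges in 1 step for quadratics.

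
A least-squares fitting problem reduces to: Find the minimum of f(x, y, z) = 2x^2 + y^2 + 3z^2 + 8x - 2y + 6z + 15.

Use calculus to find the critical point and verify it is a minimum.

f(x,y,z) = 2x^2 + y^2 + 3z^2 + 8x - 2y + 6z + 15
df/dx = 4x + (8) = 0 => x = -2
df/dy = 2y + (-2) = 0 => y = 1
df/dz = 6z + (6) = 0 => z = -1
f(-2,1,-1) = 2*(-2)^2 + 1*(1)^2 + 3*(-1)^2 + 8*(-2) + -2*(1) + 6*(-1) + 15 = 3
Hessian is diagonal with entries 4, 2, 6 > 0, confirmed minimum.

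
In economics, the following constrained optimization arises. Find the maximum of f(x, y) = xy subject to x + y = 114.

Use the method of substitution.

Substitute y = 114 - x into f(x,y) = xy:
g(x) = x(114 - x) = 114x - x^2
g'(x) = 114 - 2x = 0  =>  x = 57
y = 114 - 57 = 57
Maximum value = 57 * 57 = 3249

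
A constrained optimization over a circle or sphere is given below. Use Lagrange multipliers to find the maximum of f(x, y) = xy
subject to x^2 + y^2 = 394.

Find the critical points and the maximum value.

Lagrange conditions: y = 2*lambda*x and x = 2*lambda*y
If x = 0 then y = 0, violating the constraint, so x, y != 0.
Dividing: y/x = x/y => x^2 = y^2 => y = x or y = -x
Constraint: 2x^2 = 394 => x^2 = 197 => x = +/-sqrt(197)
Critical points: (sqrt(197), sqrt(197)), (-sqrt(197), -sqrt(197)), (sqrt(197), -sqrt(197)), (-sqrt(197), sqrt(197))
  y = x:  xy = x^2 = 197  at (sqrt(197), sqrt(197)) and (-sqrt(197), -sqrt(197))
  y = -x: xy = -x^2 = -197 at (sqrt(197), -sqrt(197)) and (-sqrt(197), sqrt(197))
Maximum xy = 197 at (sqrt(197), sqrt(197)) and (-sqrt(197), -sqrt(197))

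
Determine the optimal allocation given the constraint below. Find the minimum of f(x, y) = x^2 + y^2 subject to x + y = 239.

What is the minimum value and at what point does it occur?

Substitute y = 239 - x into f(x,y) = x^2 + y^2:
g(x) = x^2 + (239 - x)^2 = 2x^2 - 478x + 57121
g'(x) = 4x - 478 = 0  =>  x = 239/2
y = 239 - 239/2 = 239/2
Minimum value = (239/2)^2 + (239/2)^2 = 57121/2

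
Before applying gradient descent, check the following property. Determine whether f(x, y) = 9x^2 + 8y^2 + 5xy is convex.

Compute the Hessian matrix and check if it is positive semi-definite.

f(x,y) = 9x^2 + 8y^2 + 5xy
Hessian H = [[18, 5], [5, 16]]
trace(H) = 34, det(H) = 263
Eigenvalues: (34 +/- sqrt(104)) / 2 = 22.1, 11.9
Since both eigenvalues > 0, f is convex.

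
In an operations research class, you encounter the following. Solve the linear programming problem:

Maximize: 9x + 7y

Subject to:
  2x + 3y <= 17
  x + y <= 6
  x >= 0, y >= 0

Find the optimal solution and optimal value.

Feasible vertices: (0, 0), (0, 17/3), (1, 5), (6, 0)
Objective 9x + 7y at each:
  (0, 0): 0
  (0, 17/3): 119/3
  (1, 5): 44
  (6, 0): 54
Maximum is 54 at (6, 0).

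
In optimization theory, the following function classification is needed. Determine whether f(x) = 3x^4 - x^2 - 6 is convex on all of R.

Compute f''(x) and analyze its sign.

f(x) = 3x^4 - x^2 - 6
f'(x) = 12x^3 + -2x
f''(x) = 36x^2 + -2
f''(0) = -2 < 0, so not convex near x = 0
Therefore, f is not globally convex on R.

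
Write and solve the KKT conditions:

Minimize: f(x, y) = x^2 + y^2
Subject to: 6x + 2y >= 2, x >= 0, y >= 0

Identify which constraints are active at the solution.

KKT conditions for min x^2 + y^2 s.t. 6x + 2y >= 2, x >= 0, y >= 0:
Stationarity: 2x = mu*6 + mu_x, 2y = mu*2 + mu_y, with mu, mu_x, mu_y >= 0
Complementary slackness: mu*(6x + 2y - 2) = 0, mu_x*x = 0, mu_y*y = 0
(0, 0) is infeasible (6*0 + 2*0 < 2), so if mu = 0 stationarity would force x = mu_x/2 >= 0, y = mu_y/2 >= 0 with mu_x*x = mu_y*y = 0, i.e. x = y = 0: contradiction. Hence mu > 0 and 6x + 2y = 2 is active.
Try x > 0, y > 0 (so mu_x = mu_y = 0): x = 6*mu/2, y = 2*mu/2
Substitute: 6*(6*mu/2) + 2*(2*mu/2) = 2
  mu*40/2 = 2 => mu = 1/10
x* = 3/10 > 0, y* = 1/10 > 0, consistent with mu_x = mu_y = 0.
f is convex and the constraints are linear, so this KKT point is the global minimum.
f* = 1/10
Active constraints: 6x + 2y >= 2 (holds with equality, mu = 1/10 > 0); x >= 0 and y >= 0 are inactive (mu_x = mu_y = 0).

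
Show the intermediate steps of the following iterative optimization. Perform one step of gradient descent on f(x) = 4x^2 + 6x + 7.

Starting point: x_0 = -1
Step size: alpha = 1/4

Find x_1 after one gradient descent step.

f(x) = 4x^2 + 6x + 7
f'(x) = 8x + 6
f'(-1) = 8*-1 + (6) = -2
x_1 = x_0 - alpha * f'(x_0) = -1 - 1/4 * -2 = -1/2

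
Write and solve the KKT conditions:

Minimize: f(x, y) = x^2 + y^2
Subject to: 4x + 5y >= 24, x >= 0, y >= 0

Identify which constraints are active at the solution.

KKT conditions for min x^2 + y^2 s.t. 4x + 5y >= 24, x >= 0, y >= 0:
Stationarity: 2x = mu*4 + mu_x, 2y = mu*5 + mu_y, with mu, mu_x, mu_y >= 0
Complementary slackness: mu*(4x + 5y - 24) = 0, mu_x*x = 0, mu_y*y = 0
(0, 0) is infeasible (4*0 + 5*0 < 24), so if mu = 0 stationarity would force x = mu_x/2 >= 0, y = mu_y/2 >= 0 with mu_x*x = mu_y*y = 0, i.e. x = y = 0: contradiction. Hence mu > 0 and 4x + 5y = 24 is active.
Try x > 0, y > 0 (so mu_x = mu_y = 0): x = 4*mu/2, y = 5*mu/2
Substitute: 4*(4*mu/2) + 5*(5*mu/2) = 24
  mu*41/2 = 24 => mu = 48/41
x* = 96/41 > 0, y* = 120/41 > 0, consistent with mu_x = mu_y = 0.
f is convex and the constraints are linear, so this KKT point is the global minimum.
f* = 576/41
Active constraints: 4x + 5y >= 24 (holds with equality, mu = 48/41 > 0); x >= 0 and y >= 0 are inactive (mu_x = mu_y = 0).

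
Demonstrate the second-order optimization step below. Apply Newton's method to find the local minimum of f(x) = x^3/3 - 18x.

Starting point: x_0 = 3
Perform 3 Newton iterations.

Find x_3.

f(x) = x^3/3 - 18x
f'(x) = x^2 - 18, f''(x) = 2x
Newton update: x_{n+1} = x_n - (x_n^2 - 18)/(2*x_n)
Step 1: x_0 = 3, f'=-9, f''=6, x_1 = 9/2
Step 2: x_1 = 9/2, f'=9/4, f''=9, x_2 = 17/4
Step 3: x_2 = 17/4, f'=1/16, f''=17/2, x_3 = 577/136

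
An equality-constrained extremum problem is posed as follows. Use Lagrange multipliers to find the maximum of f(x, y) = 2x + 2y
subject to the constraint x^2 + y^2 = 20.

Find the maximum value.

Set up Lagrange conditions: grad f = lambda * grad g
  2 = 2*lambda*x
  2 = 2*lambda*y
From these: x/y = 2/2, so x = 2t, y = 2t for some t.
Substitute into constraint: (2t)^2 + (2t)^2 = 20
  t^2 * 8 = 20
  t = sqrt(20/8)
Maximum = 2*x + 2*y = (2^2 + 2^2)*t = 8 * sqrt(20/8) = sqrt(160)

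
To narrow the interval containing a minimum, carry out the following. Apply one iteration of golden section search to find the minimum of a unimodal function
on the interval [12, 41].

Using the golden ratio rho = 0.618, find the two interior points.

Golden section search on [12, 41].
Golden ratio rho = 0.618 (approx).
Interior points:
  x_1 = 12 + (1-0.618)*29 = 23.0780
  x_2 = 12 + 0.618*29 = 29.9220
Compare f(x_1) and f(x_2) to determine which subinterval to keep.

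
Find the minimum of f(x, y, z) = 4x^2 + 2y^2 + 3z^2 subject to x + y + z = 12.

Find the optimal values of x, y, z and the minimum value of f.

Using Lagrange multipliers on f = 4x^2 + 2y^2 + 3z^2 with constraint x + y + z = 12:
Conditions: 2*4*x = lambda, 2*2*y = lambda, 2*3*z = lambda
So x = lambda/8, y = lambda/4, z = lambda/6
Substituting into constraint: lambda * (13/24) = 12
lambda = 288/13
x = 36/13, y = 72/13, z = 48/13
Minimum value = 1728/13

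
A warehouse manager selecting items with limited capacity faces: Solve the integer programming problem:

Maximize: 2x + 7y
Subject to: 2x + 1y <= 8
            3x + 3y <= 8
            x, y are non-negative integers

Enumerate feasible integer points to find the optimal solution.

Constraint 1: 2x + 1y <= 8
Constraint 2: 3x + 3y <= 8
Feasible x range (need y >= 0): 0 <= x <= min(8/2, 8/3) => x in {0, ..., 2}.
Enumerate feasible integer points row by row (the coefficient of y is 7 > 0, so for each x the largest feasible y gives the best value):
  x = 0: y <= min((8 - 2*0)/1, (8 - 3*0)/3) => y in {0, ..., 2}; best 2*0 + 7*2 = 14
  x = 1: y <= min((8 - 2*1)/1, (8 - 3*1)/3) => y in {0, ..., 1}; best 2*1 + 7*1 = 9
  x = 2: y <= min((8 - 2*2)/1, (8 - 3*2)/3) => y in {0}; best 2*2 + 7*0 = 4
The maximum 2x + 7y = 14 is achieved at x = 0, y = 2.
Check: 2*0 + 1*2 = 2 <= 8 and 3*0 + 3*2 = 6 <= 8.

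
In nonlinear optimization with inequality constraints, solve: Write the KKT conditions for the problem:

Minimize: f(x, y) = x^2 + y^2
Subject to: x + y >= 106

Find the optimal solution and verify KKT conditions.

KKT conditions for min x^2 + y^2 s.t. x + y >= 106:
Stationarity: 2x = mu, 2y = mu
So x = y = mu/2.
Complementary slackness: mu*(x + y - 106) = 0
Primal feasibility: x + y >= 106; dual feasibility: mu >= 0
If mu = 0 then x = y = 0, but 0 + 0 < 106 is infeasible, so the constraint is active.
Constraint active: x + y = 2*(mu/2) = 106 => mu = 106
x = y = 53, f = 5618
Verify: stationarity 2*53 = 106 = mu; primal 53 + 53 = 106 >= 106; dual mu = 106 >= 0; complementary slackness 106*(106 - 106) = 0. All KKT conditions hold.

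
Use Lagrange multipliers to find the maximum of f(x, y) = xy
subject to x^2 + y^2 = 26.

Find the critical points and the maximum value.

Lagrange conditions: y = 2*lambda*x and x = 2*lambda*y
If x = 0 then y = 0, violating the constraint, so x, y != 0.
Dividing: y/x = x/y => x^2 = y^2 => y = x or y = -x
Constraint: 2x^2 = 26 => x^2 = 13 => x = +/-sqrt(13)
Critical points: (sqrt(13), sqrt(13)), (-sqrt(13), -sqrt(13)), (sqrt(13), -sqrt(13)), (-sqrt(13), sqrt(13))
  y = x:  xy = x^2 = 13  at (sqrt(13), sqrt(13)) and (-sqrt(13), -sqrt(13))
  y = -x: xy = -x^2 = -13 at (sqrt(13), -sqrt(13)) and (-sqrt(13), sqrt(13))
Maximum xy = 13 at (sqrt(13), sqrt(13)) and (-sqrt(13), -sqrt(13))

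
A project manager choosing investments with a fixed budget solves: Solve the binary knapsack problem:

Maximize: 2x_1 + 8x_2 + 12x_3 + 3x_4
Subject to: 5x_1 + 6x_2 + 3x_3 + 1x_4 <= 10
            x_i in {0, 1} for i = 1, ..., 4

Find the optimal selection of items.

Items: item 1 (v=2, w=5), item 2 (v=8, w=6), item 3 (v=12, w=3), item 4 (v=3, w=1)
Capacity: 10
Checking all 16 subsets (w = total weight, v = total value):
  {}: w = 0, v = 0
  {1}: w = 5, v = 2
  {2}: w = 6, v = 8
  {3}: w = 3, v = 12
  {4}: w = 1, v = 3
  {1, 2}: w = 11 > 10, infeasible
  {1, 3}: w = 8, v = 14
  {1, 4}: w = 6, v = 5
  {2, 3}: w = 9, v = 20
  {2, 4}: w = 7, v = 11
  {3, 4}: w = 4, v = 15
  {1, 2, 3}: w = 14 > 10, infeasible
  {1, 2, 4}: w = 12 > 10, infeasible
  {1, 3, 4}: w = 9, v = 17
  {2, 3, 4}: w = 10, v = 23
  {1, 2, 3, 4}: w = 15 > 10, infeasible
Best feasible subset: items [2, 3, 4]
Total weight: 10 <= 10, total value: 23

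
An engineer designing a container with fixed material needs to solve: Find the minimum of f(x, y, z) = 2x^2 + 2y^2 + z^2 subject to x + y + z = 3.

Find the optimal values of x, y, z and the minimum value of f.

Using Lagrange multipliers on f = 2x^2 + 2y^2 + z^2 with constraint x + y + z = 3:
Conditions: 2*2*x = lambda, 2*2*y = lambda, 2*1*z = lambda
So x = lambda/4, y = lambda/4, z = lambda/2
Substituting into constraint: lambda * (1) = 3
lambda = 3
x = 3/4, y = 3/4, z = 3/2
Minimum value = 9/2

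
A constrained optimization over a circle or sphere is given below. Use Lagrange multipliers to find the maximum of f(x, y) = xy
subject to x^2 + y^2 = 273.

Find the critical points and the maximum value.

Lagrange conditions: y = 2*lambda*x and x = 2*lambda*y
If x = 0 then y = 0, violating the constraint, so x, y != 0.
Dividing: y/x = x/y => x^2 = y^2 => y = x or y = -x
Constraint: 2x^2 = 273 => x^2 = 273/2 => x = +/-sqrt(273/2)
Critical points: (sqrt(273/2), sqrt(273/2)), (-sqrt(273/2), -sqrt(273/2)), (sqrt(273/2), -sqrt(273/2)), (-sqrt(273/2), sqrt(273/2))
  y = x:  xy = x^2 = 273/2  at (sqrt(273/2), sqrt(273/2)) and (-sqrt(273/2), -sqrt(273/2))
  y = -x: xy = -x^2 = -273/2 at (sqrt(273/2), -sqrt(273/2)) and (-sqrt(273/2), sqrt(273/2))
Maximum xy = 273/2 at (sqrt(273/2), sqrt(273/2)) and (-sqrt(273/2), -sqrt(273/2))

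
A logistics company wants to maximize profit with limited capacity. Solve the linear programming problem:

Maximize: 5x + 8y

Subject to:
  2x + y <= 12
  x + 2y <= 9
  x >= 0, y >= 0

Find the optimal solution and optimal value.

Feasible vertices: (0, 0), (0, 9/2), (5, 2), (6, 0)
Objective 5x + 8y at each:
  (0, 0): 0
  (0, 9/2): 36
  (5, 2): 41
  (6, 0): 30
Maximum is 41 at (5, 2).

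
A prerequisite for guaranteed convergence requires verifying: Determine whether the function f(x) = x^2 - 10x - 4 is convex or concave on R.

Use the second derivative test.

f(x) = x^2 - 10x - 4
f'(x) = 2x - 10
f''(x) = 2
Since f''(x) = 2 > 0 for all x, f is convex on R.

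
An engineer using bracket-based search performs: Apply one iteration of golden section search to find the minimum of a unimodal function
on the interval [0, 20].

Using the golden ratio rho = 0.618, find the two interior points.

Golden section search on [0, 20].
Golden ratio rho = 0.618 (approx).
Interior points:
  x_1 = 0 + (1-0.618)*20 = 7.6400
  x_2 = 0 + 0.618*20 = 12.3600
Compare f(x_1) and f(x_2) to determine which subinterval to keep.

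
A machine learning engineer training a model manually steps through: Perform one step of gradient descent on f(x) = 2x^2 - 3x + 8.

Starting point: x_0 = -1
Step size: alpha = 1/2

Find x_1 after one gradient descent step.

f(x) = 2x^2 - 3x + 8
f'(x) = 4x - 3
f'(-1) = 4*-1 + (-3) = -7
x_1 = x_0 - alpha * f'(x_0) = -1 - 1/2 * -7 = 5/2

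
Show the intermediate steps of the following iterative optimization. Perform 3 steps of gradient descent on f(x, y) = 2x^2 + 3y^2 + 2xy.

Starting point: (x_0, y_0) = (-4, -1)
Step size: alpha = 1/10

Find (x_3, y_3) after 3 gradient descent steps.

f(x,y) = 2x^2 + 3y^2 + 2xy
grad_x = 4x + 2y, grad_y = 6y + 2x
Step 1: grad = (-18, -14), (-11/5, 2/5)
Step 2: grad = (-8, -2), (-7/5, 3/5)
Step 3: grad = (-22/5, 4/5), (-24/25, 13/25)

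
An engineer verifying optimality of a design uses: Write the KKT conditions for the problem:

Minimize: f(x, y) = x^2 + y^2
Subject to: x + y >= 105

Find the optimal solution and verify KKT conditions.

KKT conditions for min x^2 + y^2 s.t. x + y >= 105:
Stationarity: 2x = mu, 2y = mu
So x = y = mu/2.
Complementary slackness: mu*(x + y - 105) = 0
Primal feasibility: x + y >= 105; dual feasibility: mu >= 0
If mu = 0 then x = y = 0, but 0 + 0 < 105 is infeasible, so the constraint is active.
Constraint active: x + y = 2*(mu/2) = 105 => mu = 105
x = y = 105/2, f = 11025/2
Verify: stationarity 2*(105/2) = 105 = mu; primal 105/2 + 105/2 = 105 >= 105; dual mu = 105 >= 0; complementary slackness 105*(105 - 105) = 0. All KKT conditions hold.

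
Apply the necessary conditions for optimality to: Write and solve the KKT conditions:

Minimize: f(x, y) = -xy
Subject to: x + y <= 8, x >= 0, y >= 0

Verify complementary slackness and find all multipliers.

Problem: min -xy s.t. x + y <= 8 (multiplier lambda), x >= 0 (mu_x), y >= 0 (mu_y)
KKT stationarity: -y + lambda - mu_x = 0, -x + lambda - mu_y = 0, with lambda, mu_x, mu_y >= 0
Complementary slackness: lambda*(x + y - 8) = 0, mu_x*x = 0, mu_y*y = 0
If lambda = 0: y = -mu_x <= 0 and x = -mu_y <= 0 force x = y = 0 with f = 0; but x = y = 4 is feasible with f = -16 < 0, so this is not the minimum. Hence lambda > 0 and x + y = 8.
Try x > 0, y > 0 (so mu_x = mu_y = 0): y = lambda, x = lambda => x = y = lambda
x + y = 8 => 2*lambda = 8 => lambda = 4
x* = y* = 4 > 0, consistent with mu_x = mu_y = 0.
(Any feasible point with x = 0 or y = 0 has f = 0 > -16, so the minimum is not on those boundaries.)
min(-xy) = -16 (i.e. max xy = 16)
Multipliers: lambda = 4, mu_x = 0, mu_y = 0
Complementary slackness: lambda*(x + y - 8) = 4*(4 + 4 - 8) = 0, mu_x*x = 0*4 = 0, mu_y*y = 0*4 = 0. Satisfied.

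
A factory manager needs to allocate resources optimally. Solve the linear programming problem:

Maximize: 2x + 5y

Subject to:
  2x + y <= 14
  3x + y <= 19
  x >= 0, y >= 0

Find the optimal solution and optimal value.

Feasible vertices: (0, 0), (0, 14), (5, 4), (19/3, 0)
Objective 2x + 5y at each:
  (0, 0): 0
  (0, 14): 70
  (5, 4): 30
  (19/3, 0): 38/3
Maximum is 70 at (0, 14).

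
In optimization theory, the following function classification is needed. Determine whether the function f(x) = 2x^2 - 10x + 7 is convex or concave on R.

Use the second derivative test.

f(x) = 2x^2 - 10x + 7
f'(x) = 4x - 10
f''(x) = 4
Since f''(x) = 4 > 0 for all x, f is convex on R.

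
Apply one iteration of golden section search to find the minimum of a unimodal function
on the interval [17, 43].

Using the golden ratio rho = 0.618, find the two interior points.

Golden section search on [17, 43].
Golden ratio rho = 0.618 (approx).
Interior points:
  x_1 = 17 + (1-0.618)*26 = 26.9320
  x_2 = 17 + 0.618*26 = 33.0680
Compare f(x_1) and f(x_2) to determine which subinterval to keep.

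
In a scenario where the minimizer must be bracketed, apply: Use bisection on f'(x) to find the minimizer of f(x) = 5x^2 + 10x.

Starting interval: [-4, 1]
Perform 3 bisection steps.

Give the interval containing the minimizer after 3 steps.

Finding critical point of f(x) = 5x^2 + 10x using bisection on f'(x) = 10x + 10.
f'(x) = 0 when x = -1.
Starting interval: [-4, 1]
Step 1: mid = -3/2, f'(mid) = -5, new interval = [-3/2, 1]
Step 2: mid = -1/4, f'(mid) = 15/2, new interval = [-3/2, -1/4]
Step 3: mid = -7/8, f'(mid) = 5/4, new interval = [-3/2, -7/8]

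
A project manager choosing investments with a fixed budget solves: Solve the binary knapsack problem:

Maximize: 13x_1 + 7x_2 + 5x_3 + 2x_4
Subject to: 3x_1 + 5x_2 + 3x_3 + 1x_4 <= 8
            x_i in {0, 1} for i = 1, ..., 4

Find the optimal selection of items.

Items: item 1 (v=13, w=3), item 2 (v=7, w=5), item 3 (v=5, w=3), item 4 (v=2, w=1)
Capacity: 8
Checking all 16 subsets (w = total weight, v = total value):
  {}: w = 0, v = 0
  {1}: w = 3, v = 13
  {2}: w = 5, v = 7
  {3}: w = 3, v = 5
  {4}: w = 1, v = 2
  {1, 2}: w = 8, v = 20
  {1, 3}: w = 6, v = 18
  {1, 4}: w = 4, v = 15
  {2, 3}: w = 8, v = 12
  {2, 4}: w = 6, v = 9
  {3, 4}: w = 4, v = 7
  {1, 2, 3}: w = 11 > 8, infeasible
  {1, 2, 4}: w = 9 > 8, infeasible
  {1, 3, 4}: w = 7, v = 20
  {2, 3, 4}: w = 9 > 8, infeasible
  {1, 2, 3, 4}: w = 12 > 8, infeasible
Best feasible subset: items [1, 2]
(The same value 20 is also attained by {1, 3, 4}.)
Total weight: 8 <= 8, total value: 20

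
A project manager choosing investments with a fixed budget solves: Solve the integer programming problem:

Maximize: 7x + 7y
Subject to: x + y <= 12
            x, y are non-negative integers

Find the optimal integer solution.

Objective: 7x + 7y, constraint: x + y <= 12
Coefficient of x is 7 >= coefficient of y is 7, so allocate the entire budget to x.
Optimal: x = 12, y = 0, value = 84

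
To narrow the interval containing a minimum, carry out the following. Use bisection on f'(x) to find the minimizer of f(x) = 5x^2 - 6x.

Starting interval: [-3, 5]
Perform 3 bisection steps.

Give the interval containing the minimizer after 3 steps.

Finding critical point of f(x) = 5x^2 - 6x using bisection on f'(x) = 10x + -6.
f'(x) = 0 when x = 3/5.
Starting interval: [-3, 5]
Step 1: mid = 1, f'(mid) = 4, new interval = [-3, 1]
Step 2: mid = -1, f'(mid) = -16, new interval = [-1, 1]
Step 3: mid = 0, f'(mid) = -6, new interval = [0, 1]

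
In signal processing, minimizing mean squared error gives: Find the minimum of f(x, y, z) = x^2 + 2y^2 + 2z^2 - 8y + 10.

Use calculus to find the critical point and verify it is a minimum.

f(x,y,z) = x^2 + 2y^2 + 2z^2 - 8y + 10
df/dx = 2x + (0) = 0 => x = 0
df/dy = 4y + (-8) = 0 => y = 2
df/dz = 4z + (0) = 0 => z = 0
f(0,2,0) = 1*(0)^2 + 2*(2)^2 + 2*(0)^2 + -8*(2) + 10 = 2
Hessian is diagonal with entries 2, 4, 4 > 0, confirmed minimum.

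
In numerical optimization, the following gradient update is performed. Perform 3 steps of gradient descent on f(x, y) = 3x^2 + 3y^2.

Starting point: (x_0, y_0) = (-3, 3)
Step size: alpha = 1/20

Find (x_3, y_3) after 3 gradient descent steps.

f(x,y) = 3x^2 + 3y^2
grad_x = 6x + 0y, grad_y = 6y + 0x
Step 1: grad = (-18, 18), (-21/10, 21/10)
Step 2: grad = (-63/5, 63/5), (-147/100, 147/100)
Step 3: grad = (-441/50, 441/50), (-1029/1000, 1029/1000)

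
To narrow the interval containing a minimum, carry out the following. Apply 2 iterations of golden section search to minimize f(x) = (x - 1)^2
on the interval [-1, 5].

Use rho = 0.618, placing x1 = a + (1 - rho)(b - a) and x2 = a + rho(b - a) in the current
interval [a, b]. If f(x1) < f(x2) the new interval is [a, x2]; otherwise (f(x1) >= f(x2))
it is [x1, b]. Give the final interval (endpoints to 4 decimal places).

Golden section search for min of f(x) = (x - 1)^2 on [-1, 5].
Each step: x1 = a + (1 - rho)(b - a), x2 = a + rho(b - a); if f(x1) < f(x2) keep [a, x2], otherwise keep [x1, b].
Step 1: [-1.0000, 5.0000], x1=1.2920 (f=0.0853), x2=2.7080 (f=2.9173); f(x1) < f(x2) => keep [-1.0000, 2.7080]
Step 2: [-1.0000, 2.7080], x1=0.4165 (f=0.3405), x2=1.2915 (f=0.0850); f(x1) > f(x2) => keep [0.4165, 2.7080]
Final interval: [0.4165, 2.7080]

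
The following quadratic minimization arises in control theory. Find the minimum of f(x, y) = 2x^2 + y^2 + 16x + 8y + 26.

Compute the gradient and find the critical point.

f(x,y) = 2x^2 + y^2 + 16x + 8y + 26
df/dx = 4x + (16) = 0  =>  x = -4
df/dy = 2y + (8) = 0  =>  y = -4
f(-4, -4) = 2*(-4)^2 + 1*(-4)^2 + 16*(-4) + 8*(-4) + 26 = -22
Hessian is diagonal with entries 4, 2 > 0, so this is a minimum.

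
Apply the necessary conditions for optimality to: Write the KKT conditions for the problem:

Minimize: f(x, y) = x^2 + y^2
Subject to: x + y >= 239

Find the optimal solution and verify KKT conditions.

KKT conditions for min x^2 + y^2 s.t. x + y >= 239:
Stationarity: 2x = mu, 2y = mu
So x = y = mu/2.
Complementary slackness: mu*(x + y - 239) = 0
Primal feasibility: x + y >= 239; dual feasibility: mu >= 0
If mu = 0 then x = y = 0, but 0 + 0 < 239 is infeasible, so the constraint is active.
Constraint active: x + y = 2*(mu/2) = 239 => mu = 239
x = y = 239/2, f = 57121/2
Verify: stationarity 2*(239/2) = 239 = mu; primal 239/2 + 239/2 = 239 >= 239; dual mu = 239 >= 0; complementary slackness 239*(239 - 239) = 0. All KKT conditions hold.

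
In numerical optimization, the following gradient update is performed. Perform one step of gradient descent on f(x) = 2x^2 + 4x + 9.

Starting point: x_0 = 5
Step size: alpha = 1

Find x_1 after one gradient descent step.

f(x) = 2x^2 + 4x + 9
f'(x) = 4x + 4
f'(5) = 4*5 + (4) = 24
x_1 = x_0 - alpha * f'(x_0) = 5 - 1 * 24 = -19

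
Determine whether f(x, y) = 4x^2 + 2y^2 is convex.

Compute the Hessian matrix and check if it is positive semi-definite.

f(x,y) = 4x^2 + 2y^2
Hessian H = [[8, 0], [0, 4]]
trace(H) = 12, det(H) = 32
Eigenvalues: (12 +/- sqrt(16)) / 2 = 8, 4
Since both eigenvalues > 0, f is convex.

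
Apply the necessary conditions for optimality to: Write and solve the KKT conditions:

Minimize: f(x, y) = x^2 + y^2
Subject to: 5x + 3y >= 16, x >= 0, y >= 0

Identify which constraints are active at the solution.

KKT conditions for min x^2 + y^2 s.t. 5x + 3y >= 16, x >= 0, y >= 0:
Stationarity: 2x = mu*5 + mu_x, 2y = mu*3 + mu_y, with mu, mu_x, mu_y >= 0
Complementary slackness: mu*(5x + 3y - 16) = 0, mu_x*x = 0, mu_y*y = 0
(0, 0) is infeasible (5*0 + 3*0 < 16), so if mu = 0 stationarity would force x = mu_x/2 >= 0, y = mu_y/2 >= 0 with mu_x*x = mu_y*y = 0, i.e. x = y = 0: contradiction. Hence mu > 0 and 5x + 3y = 16 is active.
Try x > 0, y > 0 (so mu_x = mu_y = 0): x = 5*mu/2, y = 3*mu/2
Substitute: 5*(5*mu/2) + 3*(3*mu/2) = 16
  mu*34/2 = 16 => mu = 16/17
x* = 40/17 > 0, y* = 24/17 > 0, consistent with mu_x = mu_y = 0.
f is convex and the constraints are linear, so this KKT point is the global minimum.
f* = 128/17
Active constraints: 5x + 3y >= 16 (holds with equality, mu = 16/17 > 0); x >= 0 and y >= 0 are inactive (mu_x = mu_y = 0).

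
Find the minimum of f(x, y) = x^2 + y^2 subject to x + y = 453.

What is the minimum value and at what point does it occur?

Substitute y = 453 - x into f(x,y) = x^2 + y^2:
g(x) = x^2 + (453 - x)^2 = 2x^2 - 906x + 205209
g'(x) = 4x - 906 = 0  =>  x = 453/2
y = 453 - 453/2 = 453/2
Minimum value = (453/2)^2 + (453/2)^2 = 205209/2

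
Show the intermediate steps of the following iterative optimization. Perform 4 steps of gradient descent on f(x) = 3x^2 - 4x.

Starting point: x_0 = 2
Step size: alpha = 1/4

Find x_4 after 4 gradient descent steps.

f(x) = 3x^2 - 4x, f'(x) = 6x + (-4)
Step 1: f'(2) = 8, x_1 = 2 - 1/4 * 8 = 0
Step 2: f'(0) = -4, x_2 = 0 - 1/4 * -4 = 1
Step 3: f'(1) = 2, x_3 = 1 - 1/4 * 2 = 1/2
Step 4: f'(1/2) = -1, x_4 = 1/2 - 1/4 * -1 = 3/4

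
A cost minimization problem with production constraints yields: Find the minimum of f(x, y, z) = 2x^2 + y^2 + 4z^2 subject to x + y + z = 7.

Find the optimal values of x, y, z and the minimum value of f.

Using Lagrange multipliers on f = 2x^2 + y^2 + 4z^2 with constraint x + y + z = 7:
Conditions: 2*2*x = lambda, 2*1*y = lambda, 2*4*z = lambda
So x = lambda/4, y = lambda/2, z = lambda/8
Substituting into constraint: lambda * (7/8) = 7
lambda = 8
x = 2, y = 4, z = 1
Minimum value = 28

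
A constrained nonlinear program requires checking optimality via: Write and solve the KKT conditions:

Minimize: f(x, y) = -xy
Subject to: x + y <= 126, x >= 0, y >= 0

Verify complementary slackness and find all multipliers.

Problem: min -xy s.t. x + y <= 126 (multiplier lambda), x >= 0 (mu_x), y >= 0 (mu_y)
KKT stationarity: -y + lambda - mu_x = 0, -x + lambda - mu_y = 0, with lambda, mu_x, mu_y >= 0
Complementary slackness: lambda*(x + y - 126) = 0, mu_x*x = 0, mu_y*y = 0
If lambda = 0: y = -mu_x <= 0 and x = -mu_y <= 0 force x = y = 0 with f = 0; but x = y = 63 is feasible with f = -3969 < 0, so this is not the minimum. Hence lambda > 0 and x + y = 126.
Try x > 0, y > 0 (so mu_x = mu_y = 0): y = lambda, x = lambda => x = y = lambda
x + y = 126 => 2*lambda = 126 => lambda = 63
x* = y* = 63 > 0, consistent with mu_x = mu_y = 0.
(Any feasible point with x = 0 or y = 0 has f = 0 > -3969, so the minimum is not on those boundaries.)
min(-xy) = -3969 (i.e. max xy = 3969)
Multipliers: lambda = 63, mu_x = 0, mu_y = 0
Complementary slackness: lambda*(x + y - 126) = 63*(63 + 63 - 126) = 0, mu_x*x = 0*63 = 0, mu_y*y = 0*63 = 0. Satisfied.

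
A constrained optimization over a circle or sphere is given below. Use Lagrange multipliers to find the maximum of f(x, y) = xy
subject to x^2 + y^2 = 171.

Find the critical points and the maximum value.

Lagrange conditions: y = 2*lambda*x and x = 2*lambda*y
If x = 0 then y = 0, violating the constraint, so x, y != 0.
Dividing: y/x = x/y => x^2 = y^2 => y = x or y = -x
Constraint: 2x^2 = 171 => x^2 = 171/2 => x = +/-sqrt(171/2)
Critical points: (sqrt(171/2), sqrt(171/2)), (-sqrt(171/2), -sqrt(171/2)), (sqrt(171/2), -sqrt(171/2)), (-sqrt(171/2), sqrt(171/2))
  y = x:  xy = x^2 = 171/2  at (sqrt(171/2), sqrt(171/2)) and (-sqrt(171/2), -sqrt(171/2))
  y = -x: xy = -x^2 = -171/2 at (sqrt(171/2), -sqrt(171/2)) and (-sqrt(171/2), sqrt(171/2))
Maximum xy = 171/2 at (sqrt(171/2), sqrt(171/2)) and (-sqrt(171/2), -sqrt(171/2))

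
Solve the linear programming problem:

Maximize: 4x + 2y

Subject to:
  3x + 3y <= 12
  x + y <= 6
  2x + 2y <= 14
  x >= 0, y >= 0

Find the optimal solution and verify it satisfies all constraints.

Feasible vertices: (0, 0), (0, 4), (4, 0)
Objective 4x + 2y at each vertex:
  (0, 0): 0
  (0, 4): 8
  (4, 0): 16
Maximum is 16 at (4, 0).
Verify constraints at (x, y) = (4, 0):
  3*4 + 3*0 = 12 <= 12 (active)
  1*4 + 1*0 = 4 <= 6
  2*4 + 2*0 = 8 <= 14
  x = 4 >= 0, y = 0 >= 0. All constraints satisfied.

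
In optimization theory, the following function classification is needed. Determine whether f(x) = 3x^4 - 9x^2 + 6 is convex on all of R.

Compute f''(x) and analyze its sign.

f(x) = 3x^4 - 9x^2 + 6
f'(x) = 12x^3 + -18x
f''(x) = 36x^2 + -18
f''(0) = -18 < 0, so not convex near x = 0
Therefore, f is not globally convex on R.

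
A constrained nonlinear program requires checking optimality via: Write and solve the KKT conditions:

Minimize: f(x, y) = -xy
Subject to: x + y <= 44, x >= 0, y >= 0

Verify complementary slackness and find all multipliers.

Problem: min -xy s.t. x + y <= 44 (multiplier lambda), x >= 0 (mu_x), y >= 0 (mu_y)
KKT stationarity: -y + lambda - mu_x = 0, -x + lambda - mu_y = 0, with lambda, mu_x, mu_y >= 0
Complementary slackness: lambda*(x + y - 44) = 0, mu_x*x = 0, mu_y*y = 0
If lambda = 0: y = -mu_x <= 0 and x = -mu_y <= 0 force x = y = 0 with f = 0; but x = y = 22 is feasible with f = -484 < 0, so this is not the minimum. Hence lambda > 0 and x + y = 44.
Try x > 0, y > 0 (so mu_x = mu_y = 0): y = lambda, x = lambda => x = y = lambda
x + y = 44 => 2*lambda = 44 => lambda = 22
x* = y* = 22 > 0, consistent with mu_x = mu_y = 0.
(Any feasible point with x = 0 or y = 0 has f = 0 > -484, so the minimum is not on those boundaries.)
min(-xy) = -484 (i.e. max xy = 484)
Multipliers: lambda = 22, mu_x = 0, mu_y = 0
Complementary slackness: lambda*(x + y - 44) = 22*(22 + 22 - 44) = 0, mu_x*x = 0*22 = 0, mu_y*y = 0*22 = 0. Satisfied.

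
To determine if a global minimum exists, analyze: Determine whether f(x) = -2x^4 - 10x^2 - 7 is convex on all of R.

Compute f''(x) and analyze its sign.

f(x) = -2x^4 - 10x^2 - 7
f'(x) = -8x^3 + -20x
f''(x) = -24x^2 + -20
f''(x) = -24x^2 + -20 <= -20 < 0 for all x
Therefore, f is concave on R.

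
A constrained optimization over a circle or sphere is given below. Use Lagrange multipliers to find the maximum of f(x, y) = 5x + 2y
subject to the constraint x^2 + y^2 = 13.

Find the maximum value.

Set up Lagrange conditions: grad f = lambda * grad g
  5 = 2*lambda*x
  2 = 2*lambda*y
From these: x/y = 5/2, so x = 5t, y = 2t for some t.
Substitute into constraint: (5t)^2 + (2t)^2 = 13
  t^2 * 29 = 13
  t = sqrt(13/29)
Maximum = 5*x + 2*y = (5^2 + 2^2)*t = 29 * sqrt(13/29) = sqrt(377)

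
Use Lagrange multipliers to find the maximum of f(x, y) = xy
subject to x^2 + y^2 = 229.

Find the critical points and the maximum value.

Lagrange conditions: y = 2*lambda*x and x = 2*lambda*y
If x = 0 then y = 0, violating the constraint, so x, y != 0.
Dividing: y/x = x/y => x^2 = y^2 => y = x or y = -x
Constraint: 2x^2 = 229 => x^2 = 229/2 => x = +/-sqrt(229/2)
Critical points: (sqrt(229/2), sqrt(229/2)), (-sqrt(229/2), -sqrt(229/2)), (sqrt(229/2), -sqrt(229/2)), (-sqrt(229/2), sqrt(229/2))
  y = x:  xy = x^2 = 229/2  at (sqrt(229/2), sqrt(229/2)) and (-sqrt(229/2), -sqrt(229/2))
  y = -x: xy = -x^2 = -229/2 at (sqrt(229/2), -sqrt(229/2)) and (-sqrt(229/2), sqrt(229/2))
Maximum xy = 229/2 at (sqrt(229/2), sqrt(229/2)) and (-sqrt(229/2), -sqrt(229/2))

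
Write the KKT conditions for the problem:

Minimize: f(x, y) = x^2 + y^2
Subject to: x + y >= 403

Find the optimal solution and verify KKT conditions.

KKT conditions for min x^2 + y^2 s.t. x + y >= 403:
Stationarity: 2x = mu, 2y = mu
So x = y = mu/2.
Complementary slackness: mu*(x + y - 403) = 0
Primal feasibility: x + y >= 403; dual feasibility: mu >= 0
If mu = 0 then x = y = 0, but 0 + 0 < 403 is infeasible, so the constraint is active.
Constraint active: x + y = 2*(mu/2) = 403 => mu = 403
x = y = 403/2, f = 162409/2
Verify: stationarity 2*(403/2) = 403 = mu; primal 403/2 + 403/2 = 403 >= 403; dual mu = 403 >= 0; complementary slackness 403*(403 - 403) = 0. All KKT conditions hold.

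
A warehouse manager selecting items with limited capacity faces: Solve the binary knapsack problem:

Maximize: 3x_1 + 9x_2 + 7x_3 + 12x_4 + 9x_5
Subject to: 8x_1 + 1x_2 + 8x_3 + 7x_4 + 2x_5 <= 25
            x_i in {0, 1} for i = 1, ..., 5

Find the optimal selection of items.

Items: item 1 (v=3, w=8), item 2 (v=9, w=1), item 3 (v=7, w=8), item 4 (v=12, w=7), item 5 (v=9, w=2)
Capacity: 25
Checking all 32 subsets (w = total weight, v = total value):
  {}: w = 0, v = 0
  {1}: w = 8, v = 3
  {2}: w = 1, v = 9
  {3}: w = 8, v = 7
  {4}: w = 7, v = 12
  {5}: w = 2, v = 9
  {1, 2}: w = 9, v = 12
  {1, 3}: w = 16, v = 10
  {1, 4}: w = 15, v = 15
  {1, 5}: w = 10, v = 12
  {2, 3}: w = 9, v = 16
  {2, 4}: w = 8, v = 21
  {2, 5}: w = 3, v = 18
  {3, 4}: w = 15, v = 19
  {3, 5}: w = 10, v = 16
  {4, 5}: w = 9, v = 21
  {1, 2, 3}: w = 17, v = 19
  {1, 2, 4}: w = 16, v = 24
  {1, 2, 5}: w = 11, v = 21
  {1, 3, 4}: w = 23, v = 22
  {1, 3, 5}: w = 18, v = 19
  {1, 4, 5}: w = 17, v = 24
  {2, 3, 4}: w = 16, v = 28
  {2, 3, 5}: w = 11, v = 25
  {2, 4, 5}: w = 10, v = 30
  {3, 4, 5}: w = 17, v = 28
  {1, 2, 3, 4}: w = 24, v = 31
  {1, 2, 3, 5}: w = 19, v = 28
  {1, 2, 4, 5}: w = 18, v = 33
  {1, 3, 4, 5}: w = 25, v = 31
  {2, 3, 4, 5}: w = 18, v = 37
  {1, 2, 3, 4, 5}: w = 26 > 25, infeasible
Best feasible subset: items [2, 3, 4, 5]
Total weight: 18 <= 25, total value: 37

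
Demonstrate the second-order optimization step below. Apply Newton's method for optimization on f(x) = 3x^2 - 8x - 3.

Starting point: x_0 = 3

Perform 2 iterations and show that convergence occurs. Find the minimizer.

f(x) = 3x^2 - 8x - 3, f'(x) = 6x + (-8), f''(x) = 6
Step 1: f'(3) = 10, x_1 = 3 - 10/6 = 4/3
Step 2: f'(4/3) = 0, x_2 = 4/3 (converged)
Newton's method converges in 1 step for quadratics.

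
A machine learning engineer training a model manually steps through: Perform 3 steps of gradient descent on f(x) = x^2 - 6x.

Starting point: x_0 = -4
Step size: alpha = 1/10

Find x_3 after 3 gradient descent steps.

f(x) = x^2 - 6x, f'(x) = 2x + (-6)
Step 1: f'(-4) = -14, x_1 = -4 - 1/10 * -14 = -13/5
Step 2: f'(-13/5) = -56/5, x_2 = -13/5 - 1/10 * -56/5 = -37/25
Step 3: f'(-37/25) = -224/25, x_3 = -37/25 - 1/10 * -224/25 = -73/125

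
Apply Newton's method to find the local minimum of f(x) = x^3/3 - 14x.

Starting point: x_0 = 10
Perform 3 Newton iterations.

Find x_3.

f(x) = x^3/3 - 14x
f'(x) = x^2 - 14, f''(x) = 2x
Newton update: x_{n+1} = x_n - (x_n^2 - 14)/(2*x_n)
Step 1: x_0 = 10, f'=86, f''=20, x_1 = 57/10
Step 2: x_1 = 57/10, f'=1849/100, f''=57/5, x_2 = 4649/1140
Step 3: x_2 = 4649/1140, f'=3418801/1299600, f''=4649/570, x_3 = 39807601/10599720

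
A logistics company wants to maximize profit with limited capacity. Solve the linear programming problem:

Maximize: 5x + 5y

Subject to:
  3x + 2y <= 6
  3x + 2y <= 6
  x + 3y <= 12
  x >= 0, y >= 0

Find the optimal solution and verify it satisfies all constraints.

Feasible vertices: (0, 0), (0, 3), (2, 0)
Objective 5x + 5y at each vertex:
  (0, 0): 0
  (0, 3): 15
  (2, 0): 10
Maximum is 15 at (0, 3).
Verify constraints at (x, y) = (0, 3):
  3*0 + 2*3 = 6 <= 6 (active)
  3*0 + 2*3 = 6 <= 6 (active)
  1*0 + 3*3 = 9 <= 12
  x = 0 >= 0, y = 3 >= 0. All constraints satisfied.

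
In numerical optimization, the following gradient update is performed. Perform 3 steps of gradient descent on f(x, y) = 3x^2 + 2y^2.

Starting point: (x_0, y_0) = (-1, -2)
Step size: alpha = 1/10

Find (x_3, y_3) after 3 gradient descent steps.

f(x,y) = 3x^2 + 2y^2
grad_x = 6x + 0y, grad_y = 4y + 0x
Step 1: grad = (-6, -8), (-2/5, -6/5)
Step 2: grad = (-12/5, -24/5), (-4/25, -18/25)
Step 3: grad = (-24/25, -72/25), (-8/125, -54/125)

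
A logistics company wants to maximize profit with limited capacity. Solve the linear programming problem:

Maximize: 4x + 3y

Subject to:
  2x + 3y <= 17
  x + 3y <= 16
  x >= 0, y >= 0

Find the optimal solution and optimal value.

Feasible vertices: (0, 0), (0, 16/3), (1, 5), (17/2, 0)
Objective 4x + 3y at each:
  (0, 0): 0
  (0, 16/3): 16
  (1, 5): 19
  (17/2, 0): 34
Maximum is 34 at (17/2, 0).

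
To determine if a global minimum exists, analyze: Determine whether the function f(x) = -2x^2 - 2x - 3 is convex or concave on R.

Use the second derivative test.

f(x) = -2x^2 - 2x - 3
f'(x) = -4x - 2
f''(x) = -4
Since f''(x) = -4 < 0 for all x, f is concave on R.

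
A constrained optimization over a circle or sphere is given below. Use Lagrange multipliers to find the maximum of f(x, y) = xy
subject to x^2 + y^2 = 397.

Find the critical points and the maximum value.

Lagrange conditions: y = 2*lambda*x and x = 2*lambda*y
If x = 0 then y = 0, violating the constraint, so x, y != 0.
Dividing: y/x = x/y => x^2 = y^2 => y = x or y = -x
Constraint: 2x^2 = 397 => x^2 = 397/2 => x = +/-sqrt(397/2)
Critical points: (sqrt(397/2), sqrt(397/2)), (-sqrt(397/2), -sqrt(397/2)), (sqrt(397/2), -sqrt(397/2)), (-sqrt(397/2), sqrt(397/2))
  y = x:  xy = x^2 = 397/2  at (sqrt(397/2), sqrt(397/2)) and (-sqrt(397/2), -sqrt(397/2))
  y = -x: xy = -x^2 = -397/2 at (sqrt(397/2), -sqrt(397/2)) and (-sqrt(397/2), sqrt(397/2))
Maximum xy = 397/2 at (sqrt(397/2), sqrt(397/2)) and (-sqrt(397/2), -sqrt(397/2))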